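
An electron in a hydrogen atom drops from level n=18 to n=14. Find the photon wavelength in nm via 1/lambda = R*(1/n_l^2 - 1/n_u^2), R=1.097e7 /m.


1/lambda = R * (1/n_l^2 - 1/n_u^2)
= 1.097e7 * (1/14^2 - 1/18^2)
= 1.097e7 * (0.005102 - 0.003086)
= 1.097e7 * 0.002016
= 2.2111e+04 /m
lambda = 1 / 2.2111e+04 = 45225.6153 nm

45225.6153


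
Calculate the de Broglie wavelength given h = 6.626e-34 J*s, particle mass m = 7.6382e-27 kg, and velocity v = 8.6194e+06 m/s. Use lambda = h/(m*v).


lambda = h / (m * v)
= 6.626e-34 / (7.6382e-27 * 8.6194e+06)
= 6.626e-34 / 6.5837e-20
= 1.0064e-14 m

1.0064e-14


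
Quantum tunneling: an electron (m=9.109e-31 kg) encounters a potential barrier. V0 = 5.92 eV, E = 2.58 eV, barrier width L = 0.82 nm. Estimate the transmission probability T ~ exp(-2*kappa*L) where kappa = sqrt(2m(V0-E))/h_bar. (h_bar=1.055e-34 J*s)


V0 - E = 3.34 eV = 5.3507e-19 J
kappa = sqrt(2 * m * (V0-E)) / h_bar
= sqrt(2 * 9.109e-31 * 5.3507e-19) / 1.055e-34
= 9.3584e+09 /m
2*kappa*L = 2 * 9.3584e+09 * 0.82e-9
= 15.3478
T = exp(-15.3478) = 2.160398e-07

2.160398e-07


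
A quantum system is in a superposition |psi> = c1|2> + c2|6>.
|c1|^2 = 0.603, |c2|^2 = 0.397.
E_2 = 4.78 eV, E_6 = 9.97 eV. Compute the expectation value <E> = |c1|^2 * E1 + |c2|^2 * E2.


<E> = |c1|^2 * E1 + |c2|^2 * E2
= 0.603 * 4.78 + 0.397 * 9.97
= 2.8823 + 3.9581
= 6.8404 eV

6.8404


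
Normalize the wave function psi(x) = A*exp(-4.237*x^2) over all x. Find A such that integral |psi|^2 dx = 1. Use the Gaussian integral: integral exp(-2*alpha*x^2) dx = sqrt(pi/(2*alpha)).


integral |psi|^2 dx = A^2 * sqrt(pi/(2*alpha)) = 1
A^2 = sqrt(2*alpha/pi)
= sqrt(2 * 4.237 / pi)
= 1.642364
A = sqrt(1.642364)
= 1.2815

1.2815


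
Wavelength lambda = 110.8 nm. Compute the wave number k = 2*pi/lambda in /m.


k = 2 * pi / lambda
= 6.2832 / (110.8e-9)
= 6.2832 / 1.1080e-07
= 5.6707e+07 /m

5.6707e+07


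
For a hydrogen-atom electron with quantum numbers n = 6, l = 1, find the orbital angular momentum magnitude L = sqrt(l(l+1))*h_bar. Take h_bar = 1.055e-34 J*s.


L = sqrt(l*(l+1)) * h_bar
= sqrt(1 * 2) * 1.055e-34
= sqrt(2) * 1.055e-34
= 1.4142 * 1.055e-34
= 1.4920e-34 J*s

1.4920e-34


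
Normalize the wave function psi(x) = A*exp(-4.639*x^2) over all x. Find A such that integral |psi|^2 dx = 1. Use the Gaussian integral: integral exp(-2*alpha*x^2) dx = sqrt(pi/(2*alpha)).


integral |psi|^2 dx = A^2 * sqrt(pi/(2*alpha)) = 1
A^2 = sqrt(2*alpha/pi)
= sqrt(2 * 4.639 / pi)
= 1.718511
A = sqrt(1.718511)
= 1.3109

1.3109


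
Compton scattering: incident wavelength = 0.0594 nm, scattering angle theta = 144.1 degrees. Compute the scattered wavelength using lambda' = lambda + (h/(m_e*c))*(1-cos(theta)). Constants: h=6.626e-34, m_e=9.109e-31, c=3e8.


Compton wavelength: h/(m_e*c) = 2.4247e-12 m
d_lambda = 2.4247e-12 * (1 - cos(144.1 deg))
= 2.4247e-12 * 1.810042
= 4.3888e-12 m = 0.004389 nm
lambda' = 0.0594 + 0.004389
= 0.063789 nm

0.063789


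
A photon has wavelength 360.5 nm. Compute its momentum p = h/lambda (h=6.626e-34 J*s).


p = h / lambda
= 6.626e-34 / (360.5e-9)
= 6.626e-34 / 3.6050e-07
= 1.8380e-27 kg*m/s

1.8380e-27


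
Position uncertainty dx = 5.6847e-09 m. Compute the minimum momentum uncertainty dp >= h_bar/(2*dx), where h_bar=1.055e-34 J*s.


dp = h_bar / (2 * dx)
= 1.055e-34 / (2 * 5.6847e-09)
= 1.055e-34 / 1.1369e-08
= 9.2793e-27 kg*m/s

9.2793e-27


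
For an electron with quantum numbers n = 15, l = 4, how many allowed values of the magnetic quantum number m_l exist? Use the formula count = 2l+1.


m_l ranges from -l to +l in integer steps
So m_l goes from -4 to +4
Count = 2l + 1 = 2*4 + 1
= 9

9


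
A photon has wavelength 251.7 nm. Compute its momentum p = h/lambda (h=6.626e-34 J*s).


p = h / lambda
= 6.626e-34 / (251.7e-9)
= 6.626e-34 / 2.5170e-07
= 2.6325e-27 kg*m/s

2.6325e-27


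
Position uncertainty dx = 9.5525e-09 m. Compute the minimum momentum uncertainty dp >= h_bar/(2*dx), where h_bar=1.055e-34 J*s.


dp = h_bar / (2 * dx)
= 1.055e-34 / (2 * 9.5525e-09)
= 1.055e-34 / 1.9105e-08
= 5.5221e-27 kg*m/s

5.5221e-27


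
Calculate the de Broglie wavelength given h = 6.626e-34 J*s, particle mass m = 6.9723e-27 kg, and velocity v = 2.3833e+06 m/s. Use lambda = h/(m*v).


lambda = h / (m * v)
= 6.626e-34 / (6.9723e-27 * 2.3833e+06)
= 6.626e-34 / 1.6617e-20
= 3.9875e-14 m

3.9875e-14


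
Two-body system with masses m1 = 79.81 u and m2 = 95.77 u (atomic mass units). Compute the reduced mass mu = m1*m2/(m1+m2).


mu = m1 * m2 / (m1 + m2)
= 79.81 * 95.77 / (79.81 + 95.77)
= 7643.4037 / 175.58
= 43.5323 u

43.5323


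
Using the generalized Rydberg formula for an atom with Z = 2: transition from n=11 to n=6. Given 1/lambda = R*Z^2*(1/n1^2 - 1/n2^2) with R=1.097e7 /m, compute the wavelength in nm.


1/lambda = R * Z^2 * (1/n1^2 - 1/n2^2)
= 1.097e7 * 2^2 * (1/6^2 - 1/11^2)
= 1.097e7 * 4 * (0.027778 - 0.008264)
= 8.5624e+05 /m
lambda = 1 / 8.5624e+05
= 1167.891 nm

1167.891


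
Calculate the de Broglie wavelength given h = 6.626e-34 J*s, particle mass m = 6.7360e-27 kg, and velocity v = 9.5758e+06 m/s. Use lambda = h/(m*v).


lambda = h / (m * v)
= 6.626e-34 / (6.7360e-27 * 9.5758e+06)
= 6.626e-34 / 6.4503e-20
= 1.0272e-14 m

1.0272e-14


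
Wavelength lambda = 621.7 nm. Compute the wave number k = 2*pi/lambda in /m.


k = 2 * pi / lambda
= 6.2832 / (621.7e-9)
= 6.2832 / 6.2170e-07
= 1.0106e+07 /m

1.0106e+07


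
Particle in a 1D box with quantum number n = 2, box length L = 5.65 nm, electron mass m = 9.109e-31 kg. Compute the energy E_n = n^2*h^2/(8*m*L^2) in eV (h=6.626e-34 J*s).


E = n^2 * h^2 / (8 * m * L^2)
= 2^2 * (6.626e-34)^2 / (8 * 9.109e-31 * (5.65e-9)^2)
= 4 * 4.3904e-67 / (8 * 9.109e-31 * 3.1923e-17)
= 7.5493e-21 J
= 0.0471 eV

0.0471


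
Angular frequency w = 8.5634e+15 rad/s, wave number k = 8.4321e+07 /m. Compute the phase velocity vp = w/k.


vp = w / k
= 8.5634e+15 / 8.4321e+07
= 1.0156e+08 m/s

1.0156e+08


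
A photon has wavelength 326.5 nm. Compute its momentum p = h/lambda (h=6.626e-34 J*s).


p = h / lambda
= 6.626e-34 / (326.5e-9)
= 6.626e-34 / 3.2650e-07
= 2.0294e-27 kg*m/s

2.0294e-27


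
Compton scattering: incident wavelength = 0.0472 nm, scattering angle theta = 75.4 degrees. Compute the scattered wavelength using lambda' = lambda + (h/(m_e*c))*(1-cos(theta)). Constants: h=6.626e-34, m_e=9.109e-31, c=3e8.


Compton wavelength: h/(m_e*c) = 2.4247e-12 m
d_lambda = 2.4247e-12 * (1 - cos(75.4 deg))
= 2.4247e-12 * 0.747931
= 1.8135e-12 m = 0.001814 nm
lambda' = 0.0472 + 0.001814
= 0.049014 nm

0.049014


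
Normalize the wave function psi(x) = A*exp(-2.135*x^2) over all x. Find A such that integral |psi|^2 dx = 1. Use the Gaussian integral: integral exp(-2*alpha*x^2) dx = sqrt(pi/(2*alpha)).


integral |psi|^2 dx = A^2 * sqrt(pi/(2*alpha)) = 1
A^2 = sqrt(2*alpha/pi)
= sqrt(2 * 2.135 / pi)
= 1.16584
A = sqrt(1.16584)
= 1.0797

1.0797


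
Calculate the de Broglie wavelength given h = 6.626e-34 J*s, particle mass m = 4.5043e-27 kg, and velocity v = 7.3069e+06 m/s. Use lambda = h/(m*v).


lambda = h / (m * v)
= 6.626e-34 / (4.5043e-27 * 7.3069e+06)
= 6.626e-34 / 3.2912e-20
= 2.0132e-14 m

2.0132e-14


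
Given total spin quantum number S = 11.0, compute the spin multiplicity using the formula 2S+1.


Spin multiplicity = 2S + 1
= 2 * 11.0 + 1
= 22.0 + 1
= 23

23


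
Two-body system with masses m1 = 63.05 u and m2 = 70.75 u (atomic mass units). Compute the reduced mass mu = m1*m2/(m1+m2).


mu = m1 * m2 / (m1 + m2)
= 63.05 * 70.75 / (63.05 + 70.75)
= 4460.7875 / 133.8
= 33.3392 u

33.3392


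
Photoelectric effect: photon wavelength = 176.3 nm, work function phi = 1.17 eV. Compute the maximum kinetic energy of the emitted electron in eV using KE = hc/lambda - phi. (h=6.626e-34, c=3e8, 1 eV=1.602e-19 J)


E_photon = hc / lambda
= (6.626e-34)(3e8) / (176.3e-9)
= 1.1275e-18 J
= 7.0381 eV
KE = E_photon - phi
= 7.0381 - 1.17
= 5.8681 eV

5.8681


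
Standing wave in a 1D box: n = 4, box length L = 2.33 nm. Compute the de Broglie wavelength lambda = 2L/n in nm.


lambda = 2L / n
= 2 * 2.33 / 4
= 4.66 / 4
= 1.165 nm

1.165


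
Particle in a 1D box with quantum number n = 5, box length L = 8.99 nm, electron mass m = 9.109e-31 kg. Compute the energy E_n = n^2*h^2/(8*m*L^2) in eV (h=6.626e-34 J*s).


E = n^2 * h^2 / (8 * m * L^2)
= 5^2 * (6.626e-34)^2 / (8 * 9.109e-31 * (8.99e-9)^2)
= 25 * 4.3904e-67 / (8 * 9.109e-31 * 8.0820e-17)
= 1.8636e-20 J
= 0.1163 eV

0.1163


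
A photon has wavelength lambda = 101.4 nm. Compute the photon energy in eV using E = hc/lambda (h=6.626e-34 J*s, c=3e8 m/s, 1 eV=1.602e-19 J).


E = hc / lambda
= (6.626e-34)(3e8) / (101.4e-9)
= 1.9878e-25 / 1.0140e-07
= 1.9604e-18 J
Converting to eV: 1.9604e-18 / 1.602e-19
= 12.2369 eV

12.2369


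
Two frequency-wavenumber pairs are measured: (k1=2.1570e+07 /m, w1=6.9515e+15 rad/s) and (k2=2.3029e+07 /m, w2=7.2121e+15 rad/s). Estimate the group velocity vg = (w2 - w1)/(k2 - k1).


vg = (w2 - w1) / (k2 - k1)
= (7.2121e+15 - 6.9515e+15) / (2.3029e+07 - 2.1570e+07)
= 2.6060e+14 / 1.4590e+06
= 1.7862e+08 m/s

1.7862e+08


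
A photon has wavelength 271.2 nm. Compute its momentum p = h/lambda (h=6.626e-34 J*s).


p = h / lambda
= 6.626e-34 / (271.2e-9)
= 6.626e-34 / 2.7120e-07
= 2.4432e-27 kg*m/s

2.4432e-27


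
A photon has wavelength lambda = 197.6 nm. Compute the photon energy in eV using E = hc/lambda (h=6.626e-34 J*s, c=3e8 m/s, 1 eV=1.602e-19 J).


E = hc / lambda
= (6.626e-34)(3e8) / (197.6e-9)
= 1.9878e-25 / 1.9760e-07
= 1.0060e-18 J
Converting to eV: 1.0060e-18 / 1.602e-19
= 6.2795 eV

6.2795


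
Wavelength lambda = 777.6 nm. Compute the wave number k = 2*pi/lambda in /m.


k = 2 * pi / lambda
= 6.2832 / (777.6e-9)
= 6.2832 / 7.7760e-07
= 8.0802e+06 /m

8.0802e+06


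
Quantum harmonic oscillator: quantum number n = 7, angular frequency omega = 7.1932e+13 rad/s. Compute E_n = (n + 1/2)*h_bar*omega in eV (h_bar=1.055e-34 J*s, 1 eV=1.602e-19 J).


E = (n + 1/2) * h_bar * omega
= (7 + 0.5) * 1.055e-34 * 7.1932e+13
= 7.5 * 7.5888e-21
= 5.6916e-20 J
= 0.3553 eV

0.3553


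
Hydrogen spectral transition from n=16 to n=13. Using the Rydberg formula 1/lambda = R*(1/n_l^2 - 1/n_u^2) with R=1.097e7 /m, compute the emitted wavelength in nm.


1/lambda = R * (1/n_l^2 - 1/n_u^2)
= 1.097e7 * (1/13^2 - 1/16^2)
= 1.097e7 * (0.005917 - 0.003906)
= 1.097e7 * 0.002011
= 2.2060e+04 /m
lambda = 1 / 2.2060e+04 = 45331.573 nm

45331.573


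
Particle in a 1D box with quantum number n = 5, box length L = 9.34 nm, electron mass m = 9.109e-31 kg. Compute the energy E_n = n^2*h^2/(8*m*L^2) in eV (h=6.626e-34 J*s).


E = n^2 * h^2 / (8 * m * L^2)
= 5^2 * (6.626e-34)^2 / (8 * 9.109e-31 * (9.34e-9)^2)
= 25 * 4.3904e-67 / (8 * 9.109e-31 * 8.7236e-17)
= 1.7266e-20 J
= 0.1078 eV

0.1078


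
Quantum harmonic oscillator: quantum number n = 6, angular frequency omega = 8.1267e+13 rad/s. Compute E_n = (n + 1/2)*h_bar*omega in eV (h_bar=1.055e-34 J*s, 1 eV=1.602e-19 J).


E = (n + 1/2) * h_bar * omega
= (6 + 0.5) * 1.055e-34 * 8.1267e+13
= 6.5 * 8.5737e-21
= 5.5729e-20 J
= 0.3479 eV

0.3479


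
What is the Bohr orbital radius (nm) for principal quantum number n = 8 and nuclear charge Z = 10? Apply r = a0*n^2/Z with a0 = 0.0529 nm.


r = a0 * n^2 / Z
= 0.0529 * 8^2 / 10
= 0.0529 * 64 / 10
= 0.3386 nm

0.3386


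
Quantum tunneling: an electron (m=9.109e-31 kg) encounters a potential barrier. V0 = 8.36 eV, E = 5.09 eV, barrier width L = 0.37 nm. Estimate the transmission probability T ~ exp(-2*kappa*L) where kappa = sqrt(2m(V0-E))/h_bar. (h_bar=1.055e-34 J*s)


V0 - E = 3.27 eV = 5.2385e-19 J
kappa = sqrt(2 * m * (V0-E)) / h_bar
= sqrt(2 * 9.109e-31 * 5.2385e-19) / 1.055e-34
= 9.2598e+09 /m
2*kappa*L = 2 * 9.2598e+09 * 0.37e-9
= 6.8523
T = exp(-6.8523) = 1.057049e-03

1.057049e-03


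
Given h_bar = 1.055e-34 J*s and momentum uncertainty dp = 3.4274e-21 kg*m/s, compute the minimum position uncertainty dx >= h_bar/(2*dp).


dx = h_bar / (2 * dp)
= 1.055e-34 / (2 * 3.4274e-21)
= 1.055e-34 / 6.8548e-21
= 1.5391e-14 m

1.5391e-14


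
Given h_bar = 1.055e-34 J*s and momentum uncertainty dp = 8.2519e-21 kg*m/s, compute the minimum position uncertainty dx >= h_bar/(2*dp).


dx = h_bar / (2 * dp)
= 1.055e-34 / (2 * 8.2519e-21)
= 1.055e-34 / 1.6504e-20
= 6.3925e-15 m

6.3925e-15


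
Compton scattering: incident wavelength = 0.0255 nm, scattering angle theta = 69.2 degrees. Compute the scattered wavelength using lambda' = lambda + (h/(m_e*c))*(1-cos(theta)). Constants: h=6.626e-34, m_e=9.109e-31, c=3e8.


Compton wavelength: h/(m_e*c) = 2.4247e-12 m
d_lambda = 2.4247e-12 * (1 - cos(69.2 deg))
= 2.4247e-12 * 0.644893
= 1.5637e-12 m = 0.001564 nm
lambda' = 0.0255 + 0.001564
= 0.027064 nm

0.027064


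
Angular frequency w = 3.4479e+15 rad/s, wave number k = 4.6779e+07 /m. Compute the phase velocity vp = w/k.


vp = w / k
= 3.4479e+15 / 4.6779e+07
= 7.3706e+07 m/s

7.3706e+07


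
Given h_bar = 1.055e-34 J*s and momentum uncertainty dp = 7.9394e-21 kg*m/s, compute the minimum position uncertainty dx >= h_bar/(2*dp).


dx = h_bar / (2 * dp)
= 1.055e-34 / (2 * 7.9394e-21)
= 1.055e-34 / 1.5879e-20
= 6.6441e-15 m

6.6441e-15


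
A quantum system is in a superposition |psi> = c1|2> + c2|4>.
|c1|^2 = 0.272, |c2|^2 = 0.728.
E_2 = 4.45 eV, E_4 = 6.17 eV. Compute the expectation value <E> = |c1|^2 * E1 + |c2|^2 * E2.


<E> = |c1|^2 * E1 + |c2|^2 * E2
= 0.272 * 4.45 + 0.728 * 6.17
= 1.2104 + 4.4918
= 5.7022 eV

5.7022


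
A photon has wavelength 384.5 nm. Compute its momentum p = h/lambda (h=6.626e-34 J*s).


p = h / lambda
= 6.626e-34 / (384.5e-9)
= 6.626e-34 / 3.8450e-07
= 1.7233e-27 kg*m/s

1.7233e-27


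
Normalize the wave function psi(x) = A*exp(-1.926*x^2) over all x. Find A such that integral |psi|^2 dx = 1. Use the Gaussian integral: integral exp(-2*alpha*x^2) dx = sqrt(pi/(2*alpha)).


integral |psi|^2 dx = A^2 * sqrt(pi/(2*alpha)) = 1
A^2 = sqrt(2*alpha/pi)
= sqrt(2 * 1.926 / pi)
= 1.107307
A = sqrt(1.107307)
= 1.0523

1.0523


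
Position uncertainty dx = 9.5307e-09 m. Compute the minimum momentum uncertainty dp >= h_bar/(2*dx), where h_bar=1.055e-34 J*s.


dp = h_bar / (2 * dx)
= 1.055e-34 / (2 * 9.5307e-09)
= 1.055e-34 / 1.9061e-08
= 5.5347e-27 kg*m/s

5.5347e-27


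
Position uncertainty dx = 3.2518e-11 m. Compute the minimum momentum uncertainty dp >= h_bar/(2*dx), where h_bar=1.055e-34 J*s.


dp = h_bar / (2 * dx)
= 1.055e-34 / (2 * 3.2518e-11)
= 1.055e-34 / 6.5036e-11
= 1.6222e-24 kg*m/s

1.6222e-24


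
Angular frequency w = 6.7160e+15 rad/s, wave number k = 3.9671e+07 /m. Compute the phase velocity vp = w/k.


vp = w / k
= 6.7160e+15 / 3.9671e+07
= 1.6929e+08 m/s

1.6929e+08


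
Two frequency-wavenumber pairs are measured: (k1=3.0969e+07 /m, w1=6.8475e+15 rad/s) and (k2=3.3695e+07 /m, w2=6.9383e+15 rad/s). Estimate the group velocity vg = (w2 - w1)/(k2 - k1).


vg = (w2 - w1) / (k2 - k1)
= (6.9383e+15 - 6.8475e+15) / (3.3695e+07 - 3.0969e+07)
= 9.0800e+13 / 2.7260e+06
= 3.3309e+07 m/s

3.3309e+07


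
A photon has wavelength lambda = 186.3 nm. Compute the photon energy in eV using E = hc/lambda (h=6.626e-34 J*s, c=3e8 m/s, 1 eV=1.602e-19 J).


E = hc / lambda
= (6.626e-34)(3e8) / (186.3e-9)
= 1.9878e-25 / 1.8630e-07
= 1.0670e-18 J
Converting to eV: 1.0670e-18 / 1.602e-19
= 6.6604 eV

6.6604


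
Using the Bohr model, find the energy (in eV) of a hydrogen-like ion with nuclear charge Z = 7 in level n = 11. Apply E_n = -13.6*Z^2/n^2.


E_n = -13.6 * Z^2 / n^2
= -13.6 * 7^2 / 11^2
= -13.6 * 49 / 121
= -5.5074 eV

-5.5074


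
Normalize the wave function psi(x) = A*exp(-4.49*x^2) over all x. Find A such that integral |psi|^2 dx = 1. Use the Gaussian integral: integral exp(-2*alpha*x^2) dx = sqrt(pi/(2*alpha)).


integral |psi|^2 dx = A^2 * sqrt(pi/(2*alpha)) = 1
A^2 = sqrt(2*alpha/pi)
= sqrt(2 * 4.49 / pi)
= 1.690687
A = sqrt(1.690687)
= 1.3003

1.3003


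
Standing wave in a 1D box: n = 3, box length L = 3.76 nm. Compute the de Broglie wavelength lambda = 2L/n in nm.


lambda = 2L / n
= 2 * 3.76 / 3
= 7.52 / 3
= 2.5067 nm

2.5067


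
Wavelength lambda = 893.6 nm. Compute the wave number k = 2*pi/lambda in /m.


k = 2 * pi / lambda
= 6.2832 / (893.6e-9)
= 6.2832 / 8.9360e-07
= 7.0313e+06 /m

7.0313e+06


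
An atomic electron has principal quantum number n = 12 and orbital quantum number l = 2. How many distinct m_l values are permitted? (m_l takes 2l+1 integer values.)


m_l ranges from -l to +l in integer steps
So m_l goes from -2 to +2
Count = 2l + 1 = 2*2 + 1
= 5

5


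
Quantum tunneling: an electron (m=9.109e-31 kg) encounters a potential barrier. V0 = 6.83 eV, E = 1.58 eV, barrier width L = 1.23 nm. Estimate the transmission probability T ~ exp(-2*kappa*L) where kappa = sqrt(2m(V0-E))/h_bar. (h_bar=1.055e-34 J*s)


V0 - E = 5.25 eV = 8.4105e-19 J
kappa = sqrt(2 * m * (V0-E)) / h_bar
= sqrt(2 * 9.109e-31 * 8.4105e-19) / 1.055e-34
= 1.1733e+10 /m
2*kappa*L = 2 * 1.1733e+10 * 1.23e-9
= 28.8632
T = exp(-28.8632) = 2.916675e-13

2.916675e-13


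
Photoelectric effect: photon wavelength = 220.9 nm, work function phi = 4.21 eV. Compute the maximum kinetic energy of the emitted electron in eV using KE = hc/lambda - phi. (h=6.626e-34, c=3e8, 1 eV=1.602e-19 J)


E_photon = hc / lambda
= (6.626e-34)(3e8) / (220.9e-9)
= 8.9986e-19 J
= 5.6171 eV
KE = E_photon - phi
= 5.6171 - 4.21
= 1.4071 eV

1.4071


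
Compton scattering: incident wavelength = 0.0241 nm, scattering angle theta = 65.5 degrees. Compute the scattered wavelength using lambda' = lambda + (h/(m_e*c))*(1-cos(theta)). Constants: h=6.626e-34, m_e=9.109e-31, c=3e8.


Compton wavelength: h/(m_e*c) = 2.4247e-12 m
d_lambda = 2.4247e-12 * (1 - cos(65.5 deg))
= 2.4247e-12 * 0.585307
= 1.4192e-12 m = 0.001419 nm
lambda' = 0.0241 + 0.001419
= 0.025519 nm

0.025519


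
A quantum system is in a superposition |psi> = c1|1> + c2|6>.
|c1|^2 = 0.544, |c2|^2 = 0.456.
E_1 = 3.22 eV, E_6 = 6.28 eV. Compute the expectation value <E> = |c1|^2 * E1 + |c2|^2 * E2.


<E> = |c1|^2 * E1 + |c2|^2 * E2
= 0.544 * 3.22 + 0.456 * 6.28
= 1.7517 + 2.8637
= 4.6154 eV

4.6154


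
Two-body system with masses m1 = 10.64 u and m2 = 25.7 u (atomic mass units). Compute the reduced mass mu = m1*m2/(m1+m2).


mu = m1 * m2 / (m1 + m2)
= 10.64 * 25.7 / (10.64 + 25.7)
= 273.448 / 36.34
= 7.5247 u

7.5247


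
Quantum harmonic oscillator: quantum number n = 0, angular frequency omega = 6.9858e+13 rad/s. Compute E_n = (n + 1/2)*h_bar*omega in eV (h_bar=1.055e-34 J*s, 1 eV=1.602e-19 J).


E = (n + 1/2) * h_bar * omega
= (0 + 0.5) * 1.055e-34 * 6.9858e+13
= 0.5 * 7.3700e-21
= 3.6850e-21 J
= 0.023 eV

0.023


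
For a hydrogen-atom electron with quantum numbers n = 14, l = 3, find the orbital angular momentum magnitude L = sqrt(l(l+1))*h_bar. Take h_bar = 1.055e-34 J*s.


L = sqrt(l*(l+1)) * h_bar
= sqrt(3 * 4) * 1.055e-34
= sqrt(12) * 1.055e-34
= 3.4641 * 1.055e-34
= 3.6546e-34 J*s

3.6546e-34


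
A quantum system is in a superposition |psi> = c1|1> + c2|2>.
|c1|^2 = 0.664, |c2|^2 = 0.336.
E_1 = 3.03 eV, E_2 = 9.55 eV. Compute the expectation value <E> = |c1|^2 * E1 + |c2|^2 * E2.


<E> = |c1|^2 * E1 + |c2|^2 * E2
= 0.664 * 3.03 + 0.336 * 9.55
= 2.0119 + 3.2088
= 5.2207 eV

5.2207


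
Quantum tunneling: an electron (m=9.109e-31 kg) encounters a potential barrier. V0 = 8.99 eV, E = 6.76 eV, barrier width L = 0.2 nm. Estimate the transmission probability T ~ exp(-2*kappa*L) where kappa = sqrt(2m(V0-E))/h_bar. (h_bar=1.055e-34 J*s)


V0 - E = 2.23 eV = 3.5725e-19 J
kappa = sqrt(2 * m * (V0-E)) / h_bar
= sqrt(2 * 9.109e-31 * 3.5725e-19) / 1.055e-34
= 7.6468e+09 /m
2*kappa*L = 2 * 7.6468e+09 * 0.2e-9
= 3.0587
T = exp(-3.0587) = 4.694714e-02

4.694714e-02


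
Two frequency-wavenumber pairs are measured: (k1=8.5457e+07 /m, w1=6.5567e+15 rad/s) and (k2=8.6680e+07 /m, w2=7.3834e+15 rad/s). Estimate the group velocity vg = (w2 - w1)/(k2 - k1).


vg = (w2 - w1) / (k2 - k1)
= (7.3834e+15 - 6.5567e+15) / (8.6680e+07 - 8.5457e+07)
= 8.2670e+14 / 1.2230e+06
= 6.7596e+08 m/s

6.7596e+08


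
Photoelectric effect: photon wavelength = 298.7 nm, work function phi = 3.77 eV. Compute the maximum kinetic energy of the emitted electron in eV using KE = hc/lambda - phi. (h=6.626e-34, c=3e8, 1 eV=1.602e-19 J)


E_photon = hc / lambda
= (6.626e-34)(3e8) / (298.7e-9)
= 6.6548e-19 J
= 4.1541 eV
KE = E_photon - phi
= 4.1541 - 3.77
= 0.3841 eV

0.3841


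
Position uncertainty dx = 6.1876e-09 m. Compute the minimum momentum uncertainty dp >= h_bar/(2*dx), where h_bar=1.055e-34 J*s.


dp = h_bar / (2 * dx)
= 1.055e-34 / (2 * 6.1876e-09)
= 1.055e-34 / 1.2375e-08
= 8.5251e-27 kg*m/s

8.5251e-27


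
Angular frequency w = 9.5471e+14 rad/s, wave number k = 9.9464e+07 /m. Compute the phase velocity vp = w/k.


vp = w / k
= 9.5471e+14 / 9.9464e+07
= 9.5985e+06 m/s

9.5985e+06


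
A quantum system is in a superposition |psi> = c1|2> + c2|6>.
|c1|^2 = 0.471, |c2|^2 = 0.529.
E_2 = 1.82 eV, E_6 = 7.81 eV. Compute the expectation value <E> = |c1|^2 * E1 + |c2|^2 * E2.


<E> = |c1|^2 * E1 + |c2|^2 * E2
= 0.471 * 1.82 + 0.529 * 7.81
= 0.8572 + 4.1315
= 4.9887 eV

4.9887


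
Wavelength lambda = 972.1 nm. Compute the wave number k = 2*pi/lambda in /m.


k = 2 * pi / lambda
= 6.2832 / (972.1e-9)
= 6.2832 / 9.7210e-07
= 6.4635e+06 /m

6.4635e+06


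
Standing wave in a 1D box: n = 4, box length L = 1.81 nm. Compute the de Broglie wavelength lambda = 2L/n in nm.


lambda = 2L / n
= 2 * 1.81 / 4
= 3.62 / 4
= 0.905 nm

0.905


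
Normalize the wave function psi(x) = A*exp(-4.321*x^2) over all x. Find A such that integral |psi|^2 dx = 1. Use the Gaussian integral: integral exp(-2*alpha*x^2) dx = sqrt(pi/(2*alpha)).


integral |psi|^2 dx = A^2 * sqrt(pi/(2*alpha)) = 1
A^2 = sqrt(2*alpha/pi)
= sqrt(2 * 4.321 / pi)
= 1.658564
A = sqrt(1.658564)
= 1.2879

1.2879


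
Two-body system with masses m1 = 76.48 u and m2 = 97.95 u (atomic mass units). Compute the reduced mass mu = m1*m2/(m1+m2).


mu = m1 * m2 / (m1 + m2)
= 76.48 * 97.95 / (76.48 + 97.95)
= 7491.216 / 174.43
= 42.9468 u

42.9468


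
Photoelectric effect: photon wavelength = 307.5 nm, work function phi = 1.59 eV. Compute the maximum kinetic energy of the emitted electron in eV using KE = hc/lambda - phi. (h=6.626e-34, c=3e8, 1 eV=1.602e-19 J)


E_photon = hc / lambda
= (6.626e-34)(3e8) / (307.5e-9)
= 6.4644e-19 J
= 4.0352 eV
KE = E_photon - phi
= 4.0352 - 1.59
= 2.4452 eV

2.4452


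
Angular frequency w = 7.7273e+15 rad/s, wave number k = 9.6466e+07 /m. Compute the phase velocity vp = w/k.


vp = w / k
= 7.7273e+15 / 9.6466e+07
= 8.0104e+07 m/s

8.0104e+07


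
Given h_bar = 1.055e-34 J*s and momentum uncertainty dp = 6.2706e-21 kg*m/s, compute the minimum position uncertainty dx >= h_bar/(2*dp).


dx = h_bar / (2 * dp)
= 1.055e-34 / (2 * 6.2706e-21)
= 1.055e-34 / 1.2541e-20
= 8.4123e-15 m

8.4123e-15


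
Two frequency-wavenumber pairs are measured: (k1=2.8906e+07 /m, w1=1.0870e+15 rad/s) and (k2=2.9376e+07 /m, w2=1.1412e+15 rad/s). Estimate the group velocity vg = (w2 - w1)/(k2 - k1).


vg = (w2 - w1) / (k2 - k1)
= (1.1412e+15 - 1.0870e+15) / (2.9376e+07 - 2.8906e+07)
= 5.4200e+13 / 4.7000e+05
= 1.1532e+08 m/s

1.1532e+08


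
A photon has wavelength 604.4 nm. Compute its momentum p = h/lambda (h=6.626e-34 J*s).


p = h / lambda
= 6.626e-34 / (604.4e-9)
= 6.626e-34 / 6.0440e-07
= 1.0963e-27 kg*m/s

1.0963e-27


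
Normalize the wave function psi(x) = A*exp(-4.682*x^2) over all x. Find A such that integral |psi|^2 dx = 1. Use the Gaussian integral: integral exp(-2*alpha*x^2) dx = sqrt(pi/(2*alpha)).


integral |psi|^2 dx = A^2 * sqrt(pi/(2*alpha)) = 1
A^2 = sqrt(2*alpha/pi)
= sqrt(2 * 4.682 / pi)
= 1.726457
A = sqrt(1.726457)
= 1.3139

1.3139


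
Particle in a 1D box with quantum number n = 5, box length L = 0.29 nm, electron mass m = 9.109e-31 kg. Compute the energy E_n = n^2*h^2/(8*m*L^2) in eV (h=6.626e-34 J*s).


E = n^2 * h^2 / (8 * m * L^2)
= 5^2 * (6.626e-34)^2 / (8 * 9.109e-31 * (0.29e-9)^2)
= 25 * 4.3904e-67 / (8 * 9.109e-31 * 8.4100e-20)
= 1.7910e-17 J
= 111.7953 eV

111.7953


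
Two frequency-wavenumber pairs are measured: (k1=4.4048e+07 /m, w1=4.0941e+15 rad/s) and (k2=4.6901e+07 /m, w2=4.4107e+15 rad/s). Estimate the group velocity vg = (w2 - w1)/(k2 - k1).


vg = (w2 - w1) / (k2 - k1)
= (4.4107e+15 - 4.0941e+15) / (4.6901e+07 - 4.4048e+07)
= 3.1660e+14 / 2.8530e+06
= 1.1097e+08 m/s

1.1097e+08


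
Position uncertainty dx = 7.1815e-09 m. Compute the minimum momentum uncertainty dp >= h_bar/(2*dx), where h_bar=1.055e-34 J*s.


dp = h_bar / (2 * dx)
= 1.055e-34 / (2 * 7.1815e-09)
= 1.055e-34 / 1.4363e-08
= 7.3453e-27 kg*m/s

7.3453e-27


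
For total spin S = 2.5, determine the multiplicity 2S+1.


Spin multiplicity = 2S + 1
= 2 * 2.5 + 1
= 5.0 + 1
= 6

6


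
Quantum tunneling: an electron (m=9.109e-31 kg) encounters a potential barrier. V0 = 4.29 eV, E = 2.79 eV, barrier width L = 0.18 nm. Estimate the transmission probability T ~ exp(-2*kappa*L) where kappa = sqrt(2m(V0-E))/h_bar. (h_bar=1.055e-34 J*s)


V0 - E = 1.5 eV = 2.4030e-19 J
kappa = sqrt(2 * m * (V0-E)) / h_bar
= sqrt(2 * 9.109e-31 * 2.4030e-19) / 1.055e-34
= 6.2715e+09 /m
2*kappa*L = 2 * 6.2715e+09 * 0.18e-9
= 2.2578
T = exp(-2.2578) = 1.045848e-01

1.045848e-01


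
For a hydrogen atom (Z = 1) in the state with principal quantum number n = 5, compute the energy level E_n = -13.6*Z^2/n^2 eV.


E_n = -13.6 * Z^2 / n^2
= -13.6 * 1^2 / 5^2
= -13.6 * 1 / 25
= -0.544 eV

-0.544


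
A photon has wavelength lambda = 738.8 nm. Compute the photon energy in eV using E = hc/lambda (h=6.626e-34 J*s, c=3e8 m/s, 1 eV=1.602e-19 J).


E = hc / lambda
= (6.626e-34)(3e8) / (738.8e-9)
= 1.9878e-25 / 7.3880e-07
= 2.6906e-19 J
Converting to eV: 2.6906e-19 / 1.602e-19
= 1.6795 eV

1.6795


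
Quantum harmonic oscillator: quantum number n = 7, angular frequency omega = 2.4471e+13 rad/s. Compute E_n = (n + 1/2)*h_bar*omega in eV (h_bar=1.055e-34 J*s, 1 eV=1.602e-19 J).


E = (n + 1/2) * h_bar * omega
= (7 + 0.5) * 1.055e-34 * 2.4471e+13
= 7.5 * 2.5817e-21
= 1.9363e-20 J
= 0.1209 eV

0.1209


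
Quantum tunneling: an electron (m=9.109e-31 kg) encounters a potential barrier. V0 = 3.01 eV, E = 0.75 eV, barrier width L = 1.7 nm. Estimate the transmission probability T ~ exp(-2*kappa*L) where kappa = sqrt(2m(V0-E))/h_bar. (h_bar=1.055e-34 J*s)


V0 - E = 2.26 eV = 3.6205e-19 J
kappa = sqrt(2 * m * (V0-E)) / h_bar
= sqrt(2 * 9.109e-31 * 3.6205e-19) / 1.055e-34
= 7.6981e+09 /m
2*kappa*L = 2 * 7.6981e+09 * 1.7e-9
= 26.1735
T = exp(-26.1735) = 4.295175e-12

4.295175e-12


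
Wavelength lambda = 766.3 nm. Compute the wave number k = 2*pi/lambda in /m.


k = 2 * pi / lambda
= 6.2832 / (766.3e-9)
= 6.2832 / 7.6630e-07
= 8.1994e+06 /m

8.1994e+06


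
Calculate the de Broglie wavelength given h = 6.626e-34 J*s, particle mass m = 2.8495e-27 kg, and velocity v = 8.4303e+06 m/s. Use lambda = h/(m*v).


lambda = h / (m * v)
= 6.626e-34 / (2.8495e-27 * 8.4303e+06)
= 6.626e-34 / 2.4022e-20
= 2.7583e-14 m

2.7583e-14


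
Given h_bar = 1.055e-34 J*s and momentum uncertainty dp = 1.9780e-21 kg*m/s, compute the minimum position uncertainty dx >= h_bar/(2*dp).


dx = h_bar / (2 * dp)
= 1.055e-34 / (2 * 1.9780e-21)
= 1.055e-34 / 3.9560e-21
= 2.6668e-14 m

2.6668e-14


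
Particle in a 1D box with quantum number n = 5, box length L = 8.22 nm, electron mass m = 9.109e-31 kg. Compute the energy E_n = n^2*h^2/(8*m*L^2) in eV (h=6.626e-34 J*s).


E = n^2 * h^2 / (8 * m * L^2)
= 5^2 * (6.626e-34)^2 / (8 * 9.109e-31 * (8.22e-9)^2)
= 25 * 4.3904e-67 / (8 * 9.109e-31 * 6.7568e-17)
= 2.2291e-20 J
= 0.1391 eV

0.1391


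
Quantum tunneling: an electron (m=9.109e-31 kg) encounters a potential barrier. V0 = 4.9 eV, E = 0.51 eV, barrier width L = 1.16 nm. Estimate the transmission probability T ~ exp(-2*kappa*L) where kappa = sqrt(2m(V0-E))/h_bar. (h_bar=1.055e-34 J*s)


V0 - E = 4.39 eV = 7.0328e-19 J
kappa = sqrt(2 * m * (V0-E)) / h_bar
= sqrt(2 * 9.109e-31 * 7.0328e-19) / 1.055e-34
= 1.0729e+10 /m
2*kappa*L = 2 * 1.0729e+10 * 1.16e-9
= 24.8914
T = exp(-24.8914) = 1.548106e-11

1.548106e-11


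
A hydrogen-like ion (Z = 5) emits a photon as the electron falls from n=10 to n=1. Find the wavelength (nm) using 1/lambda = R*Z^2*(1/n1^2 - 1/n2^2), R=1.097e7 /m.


1/lambda = R * Z^2 * (1/n1^2 - 1/n2^2)
= 1.097e7 * 5^2 * (1/1^2 - 1/10^2)
= 1.097e7 * 25 * (1.0 - 0.01)
= 2.7151e+08 /m
lambda = 1 / 2.7151e+08
= 3.6831 nm

3.6831


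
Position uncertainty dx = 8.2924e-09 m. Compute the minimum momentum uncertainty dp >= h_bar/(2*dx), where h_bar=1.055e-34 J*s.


dp = h_bar / (2 * dx)
= 1.055e-34 / (2 * 8.2924e-09)
= 1.055e-34 / 1.6585e-08
= 6.3612e-27 kg*m/s

6.3612e-27


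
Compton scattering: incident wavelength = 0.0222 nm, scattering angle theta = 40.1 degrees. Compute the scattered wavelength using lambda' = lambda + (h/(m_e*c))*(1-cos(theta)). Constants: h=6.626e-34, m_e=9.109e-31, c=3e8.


Compton wavelength: h/(m_e*c) = 2.4247e-12 m
d_lambda = 2.4247e-12 * (1 - cos(40.1 deg))
= 2.4247e-12 * 0.235079
= 5.7000e-13 m = 0.00057 nm
lambda' = 0.0222 + 0.00057
= 0.02277 nm

0.02277


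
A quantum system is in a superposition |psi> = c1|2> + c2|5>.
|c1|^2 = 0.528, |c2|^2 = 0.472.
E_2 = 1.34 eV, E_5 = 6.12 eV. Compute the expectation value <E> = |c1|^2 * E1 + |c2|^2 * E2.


<E> = |c1|^2 * E1 + |c2|^2 * E2
= 0.528 * 1.34 + 0.472 * 6.12
= 0.7075 + 2.8886
= 3.5962 eV

3.5962


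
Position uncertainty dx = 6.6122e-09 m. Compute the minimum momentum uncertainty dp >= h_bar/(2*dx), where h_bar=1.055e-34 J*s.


dp = h_bar / (2 * dx)
= 1.055e-34 / (2 * 6.6122e-09)
= 1.055e-34 / 1.3224e-08
= 7.9777e-27 kg*m/s

7.9777e-27


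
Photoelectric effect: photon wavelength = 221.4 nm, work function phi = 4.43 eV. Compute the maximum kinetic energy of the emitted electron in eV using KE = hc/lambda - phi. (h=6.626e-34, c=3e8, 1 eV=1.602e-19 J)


E_photon = hc / lambda
= (6.626e-34)(3e8) / (221.4e-9)
= 8.9783e-19 J
= 5.6044 eV
KE = E_photon - phi
= 5.6044 - 4.43
= 1.1744 eV

1.1744


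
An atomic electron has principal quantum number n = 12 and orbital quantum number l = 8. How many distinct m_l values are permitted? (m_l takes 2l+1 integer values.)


m_l ranges from -l to +l in integer steps
So m_l goes from -8 to +8
Count = 2l + 1 = 2*8 + 1
= 17

17


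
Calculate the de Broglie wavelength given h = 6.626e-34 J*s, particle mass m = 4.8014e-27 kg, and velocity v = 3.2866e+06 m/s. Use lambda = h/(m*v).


lambda = h / (m * v)
= 6.626e-34 / (4.8014e-27 * 3.2866e+06)
= 6.626e-34 / 1.5780e-20
= 4.1989e-14 m

4.1989e-14


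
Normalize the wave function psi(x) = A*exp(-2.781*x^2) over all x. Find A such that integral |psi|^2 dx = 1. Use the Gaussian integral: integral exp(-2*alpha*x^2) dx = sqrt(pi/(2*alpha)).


integral |psi|^2 dx = A^2 * sqrt(pi/(2*alpha)) = 1
A^2 = sqrt(2*alpha/pi)
= sqrt(2 * 2.781 / pi)
= 1.330579
A = sqrt(1.330579)
= 1.1535

1.1535


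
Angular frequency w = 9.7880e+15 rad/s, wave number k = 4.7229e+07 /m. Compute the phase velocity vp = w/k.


vp = w / k
= 9.7880e+15 / 4.7229e+07
= 2.0725e+08 m/s

2.0725e+08


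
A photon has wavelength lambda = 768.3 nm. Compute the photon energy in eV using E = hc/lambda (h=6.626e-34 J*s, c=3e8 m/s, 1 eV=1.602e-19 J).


E = hc / lambda
= (6.626e-34)(3e8) / (768.3e-9)
= 1.9878e-25 / 7.6830e-07
= 2.5873e-19 J
Converting to eV: 2.5873e-19 / 1.602e-19
= 1.615 eV

1.615


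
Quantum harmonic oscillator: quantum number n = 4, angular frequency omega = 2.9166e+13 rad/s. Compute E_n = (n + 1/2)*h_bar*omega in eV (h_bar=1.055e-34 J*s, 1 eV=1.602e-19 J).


E = (n + 1/2) * h_bar * omega
= (4 + 0.5) * 1.055e-34 * 2.9166e+13
= 4.5 * 3.0770e-21
= 1.3847e-20 J
= 0.0864 eV

0.0864


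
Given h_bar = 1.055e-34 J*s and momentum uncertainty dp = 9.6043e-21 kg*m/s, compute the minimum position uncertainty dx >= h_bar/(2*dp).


dx = h_bar / (2 * dp)
= 1.055e-34 / (2 * 9.6043e-21)
= 1.055e-34 / 1.9209e-20
= 5.4923e-15 m

5.4923e-15


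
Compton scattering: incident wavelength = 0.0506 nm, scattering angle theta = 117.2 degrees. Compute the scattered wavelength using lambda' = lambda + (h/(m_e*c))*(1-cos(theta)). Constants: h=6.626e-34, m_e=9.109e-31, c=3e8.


Compton wavelength: h/(m_e*c) = 2.4247e-12 m
d_lambda = 2.4247e-12 * (1 - cos(117.2 deg))
= 2.4247e-12 * 1.457098
= 3.5330e-12 m = 0.003533 nm
lambda' = 0.0506 + 0.003533
= 0.054133 nm

0.054133


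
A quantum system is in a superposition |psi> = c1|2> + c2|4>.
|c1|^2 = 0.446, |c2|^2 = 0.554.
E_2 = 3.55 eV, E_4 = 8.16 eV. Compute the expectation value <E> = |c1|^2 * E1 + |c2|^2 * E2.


<E> = |c1|^2 * E1 + |c2|^2 * E2
= 0.446 * 3.55 + 0.554 * 8.16
= 1.5833 + 4.5206
= 6.1039 eV

6.1039


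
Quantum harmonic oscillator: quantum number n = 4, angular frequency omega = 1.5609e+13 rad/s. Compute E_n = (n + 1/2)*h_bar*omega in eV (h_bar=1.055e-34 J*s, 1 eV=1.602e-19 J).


E = (n + 1/2) * h_bar * omega
= (4 + 0.5) * 1.055e-34 * 1.5609e+13
= 4.5 * 1.6467e-21
= 7.4104e-21 J
= 0.0463 eV

0.0463


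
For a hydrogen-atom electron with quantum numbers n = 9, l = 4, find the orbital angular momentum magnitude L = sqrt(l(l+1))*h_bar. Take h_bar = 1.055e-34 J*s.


L = sqrt(l*(l+1)) * h_bar
= sqrt(4 * 5) * 1.055e-34
= sqrt(20) * 1.055e-34
= 4.4721 * 1.055e-34
= 4.7181e-34 J*s

4.7181e-34


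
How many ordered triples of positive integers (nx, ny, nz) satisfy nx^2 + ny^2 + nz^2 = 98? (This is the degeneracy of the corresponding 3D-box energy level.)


Enumerate all (nx, ny, nz) with nx^2 + ny^2 + nz^2 = 98:
(1,4,9)
(1,9,4)
(3,5,8)
(3,8,5)
(4,1,9)
(4,9,1)
(5,3,8)
(5,8,3)
(8,3,5)
(8,5,3)
(9,1,4)
(9,4,1)
Total degeneracy = 12

12


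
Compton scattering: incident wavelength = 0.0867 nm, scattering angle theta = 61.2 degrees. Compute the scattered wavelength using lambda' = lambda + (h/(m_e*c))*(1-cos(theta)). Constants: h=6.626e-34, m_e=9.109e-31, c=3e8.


Compton wavelength: h/(m_e*c) = 2.4247e-12 m
d_lambda = 2.4247e-12 * (1 - cos(61.2 deg))
= 2.4247e-12 * 0.518246
= 1.2566e-12 m = 0.001257 nm
lambda' = 0.0867 + 0.001257
= 0.087957 nm

0.087957


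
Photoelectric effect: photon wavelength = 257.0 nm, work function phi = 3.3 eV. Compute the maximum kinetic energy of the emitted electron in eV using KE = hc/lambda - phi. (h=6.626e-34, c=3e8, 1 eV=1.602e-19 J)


E_photon = hc / lambda
= (6.626e-34)(3e8) / (257.0e-9)
= 7.7346e-19 J
= 4.8281 eV
KE = E_photon - phi
= 4.8281 - 3.3
= 1.5281 eV

1.5281


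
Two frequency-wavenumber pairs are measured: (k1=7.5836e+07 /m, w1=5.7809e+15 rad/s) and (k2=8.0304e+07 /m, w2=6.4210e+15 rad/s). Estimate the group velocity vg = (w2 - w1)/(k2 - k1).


vg = (w2 - w1) / (k2 - k1)
= (6.4210e+15 - 5.7809e+15) / (8.0304e+07 - 7.5836e+07)
= 6.4010e+14 / 4.4680e+06
= 1.4326e+08 m/s

1.4326e+08


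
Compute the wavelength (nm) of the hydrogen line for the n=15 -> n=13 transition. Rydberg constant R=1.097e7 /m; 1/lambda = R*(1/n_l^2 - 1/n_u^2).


1/lambda = R * (1/n_l^2 - 1/n_u^2)
= 1.097e7 * (1/13^2 - 1/15^2)
= 1.097e7 * (0.005917 - 0.004444)
= 1.097e7 * 0.001473
= 1.6156e+04 /m
lambda = 1 / 1.6156e+04 = 61897.708 nm

61897.708


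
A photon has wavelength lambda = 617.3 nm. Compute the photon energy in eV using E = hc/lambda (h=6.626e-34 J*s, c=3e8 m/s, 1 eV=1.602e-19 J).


E = hc / lambda
= (6.626e-34)(3e8) / (617.3e-9)
= 1.9878e-25 / 6.1730e-07
= 3.2202e-19 J
Converting to eV: 3.2202e-19 / 1.602e-19
= 2.0101 eV

2.0101


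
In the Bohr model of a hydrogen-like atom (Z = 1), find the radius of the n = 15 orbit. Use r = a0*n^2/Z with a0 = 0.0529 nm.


r = a0 * n^2 / Z
= 0.0529 * 15^2 / 1
= 0.0529 * 225 / 1
= 11.9025 nm

11.9025


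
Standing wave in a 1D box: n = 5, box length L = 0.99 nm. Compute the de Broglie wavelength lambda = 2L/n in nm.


lambda = 2L / n
= 2 * 0.99 / 5
= 1.98 / 5
= 0.396 nm

0.396


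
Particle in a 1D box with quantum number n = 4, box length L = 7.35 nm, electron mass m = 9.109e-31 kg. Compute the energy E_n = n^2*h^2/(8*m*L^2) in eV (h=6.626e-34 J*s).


E = n^2 * h^2 / (8 * m * L^2)
= 4^2 * (6.626e-34)^2 / (8 * 9.109e-31 * (7.35e-9)^2)
= 16 * 4.3904e-67 / (8 * 9.109e-31 * 5.4023e-17)
= 1.7844e-20 J
= 0.1114 eV

0.1114


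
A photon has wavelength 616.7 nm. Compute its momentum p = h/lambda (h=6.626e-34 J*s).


p = h / lambda
= 6.626e-34 / (616.7e-9)
= 6.626e-34 / 6.1670e-07
= 1.0744e-27 kg*m/s

1.0744e-27


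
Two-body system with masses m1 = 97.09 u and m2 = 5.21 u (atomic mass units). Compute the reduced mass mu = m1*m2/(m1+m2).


mu = m1 * m2 / (m1 + m2)
= 97.09 * 5.21 / (97.09 + 5.21)
= 505.8389 / 102.3
= 4.9447 u

4.9447


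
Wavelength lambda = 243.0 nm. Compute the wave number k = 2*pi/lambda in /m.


k = 2 * pi / lambda
= 6.2832 / (243.0e-9)
= 6.2832 / 2.4300e-07
= 2.5857e+07 /m

2.5857e+07


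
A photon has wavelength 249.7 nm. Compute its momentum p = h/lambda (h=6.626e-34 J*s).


p = h / lambda
= 6.626e-34 / (249.7e-9)
= 6.626e-34 / 2.4970e-07
= 2.6536e-27 kg*m/s

2.6536e-27


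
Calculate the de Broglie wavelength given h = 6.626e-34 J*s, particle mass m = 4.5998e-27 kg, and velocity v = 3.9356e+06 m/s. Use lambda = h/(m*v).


lambda = h / (m * v)
= 6.626e-34 / (4.5998e-27 * 3.9356e+06)
= 6.626e-34 / 1.8103e-20
= 3.6602e-14 m

3.6602e-14


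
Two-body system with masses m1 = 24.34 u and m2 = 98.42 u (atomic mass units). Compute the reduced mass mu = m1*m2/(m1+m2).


mu = m1 * m2 / (m1 + m2)
= 24.34 * 98.42 / (24.34 + 98.42)
= 2395.5428 / 122.76
= 19.514 u

19.514


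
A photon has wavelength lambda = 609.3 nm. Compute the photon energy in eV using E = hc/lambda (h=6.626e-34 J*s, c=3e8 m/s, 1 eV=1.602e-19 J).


E = hc / lambda
= (6.626e-34)(3e8) / (609.3e-9)
= 1.9878e-25 / 6.0930e-07
= 3.2624e-19 J
Converting to eV: 3.2624e-19 / 1.602e-19
= 2.0365 eV

2.0365


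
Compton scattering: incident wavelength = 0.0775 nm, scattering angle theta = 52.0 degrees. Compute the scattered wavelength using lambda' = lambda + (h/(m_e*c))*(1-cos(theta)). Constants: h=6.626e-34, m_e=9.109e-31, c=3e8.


Compton wavelength: h/(m_e*c) = 2.4247e-12 m
d_lambda = 2.4247e-12 * (1 - cos(52.0 deg))
= 2.4247e-12 * 0.384339
= 9.3191e-13 m = 0.000932 nm
lambda' = 0.0775 + 0.000932
= 0.078432 nm

0.078432


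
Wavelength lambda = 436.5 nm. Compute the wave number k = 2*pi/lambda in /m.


k = 2 * pi / lambda
= 6.2832 / (436.5e-9)
= 6.2832 / 4.3650e-07
= 1.4394e+07 /m

1.4394e+07


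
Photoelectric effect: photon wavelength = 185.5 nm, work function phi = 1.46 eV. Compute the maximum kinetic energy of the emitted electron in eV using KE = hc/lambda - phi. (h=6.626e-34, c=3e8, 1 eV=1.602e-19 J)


E_photon = hc / lambda
= (6.626e-34)(3e8) / (185.5e-9)
= 1.0716e-18 J
= 6.6891 eV
KE = E_photon - phi
= 6.6891 - 1.46
= 5.2291 eV

5.2291


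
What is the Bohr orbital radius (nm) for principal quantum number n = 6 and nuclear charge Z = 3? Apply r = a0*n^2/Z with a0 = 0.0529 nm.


r = a0 * n^2 / Z
= 0.0529 * 6^2 / 3
= 0.0529 * 36 / 3
= 0.6348 nm

0.6348


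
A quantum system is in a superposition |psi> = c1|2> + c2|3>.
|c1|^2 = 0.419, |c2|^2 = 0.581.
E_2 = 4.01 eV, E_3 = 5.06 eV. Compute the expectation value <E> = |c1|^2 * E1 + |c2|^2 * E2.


<E> = |c1|^2 * E1 + |c2|^2 * E2
= 0.419 * 4.01 + 0.581 * 5.06
= 1.6802 + 2.9399
= 4.62 eV

4.62


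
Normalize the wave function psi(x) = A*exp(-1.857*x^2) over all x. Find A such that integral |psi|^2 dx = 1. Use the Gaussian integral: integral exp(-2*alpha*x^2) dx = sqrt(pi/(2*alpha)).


integral |psi|^2 dx = A^2 * sqrt(pi/(2*alpha)) = 1
A^2 = sqrt(2*alpha/pi)
= sqrt(2 * 1.857 / pi)
= 1.087292
A = sqrt(1.087292)
= 1.0427

1.0427
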